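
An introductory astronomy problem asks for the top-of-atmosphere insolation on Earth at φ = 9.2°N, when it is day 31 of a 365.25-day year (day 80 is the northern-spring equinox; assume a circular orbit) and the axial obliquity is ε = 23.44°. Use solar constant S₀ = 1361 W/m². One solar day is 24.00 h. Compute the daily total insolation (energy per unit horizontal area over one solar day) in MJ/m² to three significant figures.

Solar longitude: λ_s = 360° × (31 − 80)/365.25 = -48.296°, i.e. -48.296° + 360° = 311.704°.
sin δ = sin 23.44° × sin 311.704° = -0.29698, so δ = -17.277°.
cos H₀ = −tan(+9.2°) tan(-17.277°) = 0.0504, H₀ = 1.5204 rad.
Bracket: H₀ sin φ sin δ + cos φ cos δ sin H₀ = 1.5204×0.15988×-0.29698 + 0.98714×0.95488×0.99873 = -0.072190 + 0.941403 = 0.869213.
Q̄ = (S₀/π) × [bracket] = (1361/π) × 0.869213 = 376.56 W/m².
Daily total = Q̄ × 24.00 h × 3600 s/h = 376.56 × 24.00 × 3600 / 10⁶ = 32.53 MJ/m².

32.5 MJ/m²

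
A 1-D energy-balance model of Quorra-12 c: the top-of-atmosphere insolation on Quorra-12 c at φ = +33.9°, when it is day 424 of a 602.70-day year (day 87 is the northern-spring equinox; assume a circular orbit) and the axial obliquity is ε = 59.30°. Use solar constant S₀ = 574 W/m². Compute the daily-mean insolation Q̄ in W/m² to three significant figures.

Q̄ ≈ 97.6 W/m²

Solar longitude: λ_s = 360° × (424 − 87)/602.70 = 201.294°.
sin δ = sin 59.30° × sin 201.294° = -0.31226, so δ = -18.196°.
cos H₀ = −tan(+33.9°) tan(-18.196°) = 0.2209, H₀ = 1.3481 rad.
Bracket: H₀ sin φ sin δ + cos φ cos δ sin H₀ = 1.3481×0.55775×-0.31226 + 0.83001×0.95000×0.97530 = -0.234789 + 0.769033 = 0.534244.
Q̄ = (S₀/π) × [bracket] = (574/π) × 0.534244 = 97.61 W/m².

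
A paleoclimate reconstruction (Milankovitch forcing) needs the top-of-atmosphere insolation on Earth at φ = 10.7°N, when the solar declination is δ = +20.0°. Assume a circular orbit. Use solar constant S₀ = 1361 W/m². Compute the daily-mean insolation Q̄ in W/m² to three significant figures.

cos H₀ = −tan(+10.7°) tan(+20.000°) = -0.0688, H₀ = 1.6396 rad.
Bracket: H₀ sin φ sin δ + cos φ cos δ sin H₀ = 1.6396×0.18567×0.34202 + 0.98261×0.93969×0.99763 = 0.104119 + 0.921160 = 1.025279.
Q̄ = (S₀/π) × [bracket] = (1361/π) × 1.025279 = 444.2 W/m².

Q̄ ≈ 444 W/m²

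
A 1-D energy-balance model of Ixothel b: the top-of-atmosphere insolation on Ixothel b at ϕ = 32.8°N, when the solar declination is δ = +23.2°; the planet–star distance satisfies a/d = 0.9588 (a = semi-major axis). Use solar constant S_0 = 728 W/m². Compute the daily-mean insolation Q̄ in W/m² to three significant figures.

Q̄ ≈ 242 W/m²

cos h₀ = −tan(+32.8°) tan(+23.200°) = -0.2762, h₀ = 1.8506 rad.
Bracket: h₀ sin ϕ sin δ + cos ϕ cos δ sin h₀ = 1.8506×0.54171×0.39394 + 0.84057×0.91914×0.96110 = 0.394920 + 0.742547 = 1.137467.
Inverse-square distance factor (a/d)² = 0.9588² = 0.919297.
Q̄ = (S_0/π) × 0.919297 × [bracket] = (728/π) × 0.919297 × 1.137467 = 242.3 W/m².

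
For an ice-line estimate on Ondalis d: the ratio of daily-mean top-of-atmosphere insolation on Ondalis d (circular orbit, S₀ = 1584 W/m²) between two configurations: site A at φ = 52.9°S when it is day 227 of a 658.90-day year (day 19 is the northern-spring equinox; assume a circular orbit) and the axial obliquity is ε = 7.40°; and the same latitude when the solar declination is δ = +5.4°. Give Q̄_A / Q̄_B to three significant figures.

— Configuration A (φ=-52.9°):
Solar longitude: λ_s = 360° × (227 − 19)/658.90 = 113.644°.
sin δ = sin 7.40° × sin 113.644° = 0.11798, so δ = +6.776°.
cos H₀ = −tan(-52.9°) tan(+6.776°) = 0.1571, H₀ = 1.4130 rad.
Bracket: H₀ sin φ sin δ + cos φ cos δ sin H₀ = 1.4130×-0.79758×0.11798 + 0.60321×0.99302×0.98758 = -0.132961 + 0.591560 = 0.458599.
Q̄ = (S₀/π) × [bracket] = (1584/π) × 0.458599 = 231.23 W/m².
— Configuration B (φ=-52.9°):
cos H₀ = −tan(-52.9°) tan(+5.400°) = 0.1250, H₀ = 1.4455 rad.
Bracket: H₀ sin φ sin δ + cos φ cos δ sin H₀ = 1.4455×-0.79758×0.09411 + 0.60321×0.99556×0.99216 = -0.108500 + 0.595824 = 0.487324.
Q̄ = (S₀/π) × [bracket] = (1584/π) × 0.487324 = 245.71 W/m².
Ratio Q̄_A / Q̄_B = 231.23 / 245.71 = 0.9411.

Q̄_A / Q̄_B ≈ 0.941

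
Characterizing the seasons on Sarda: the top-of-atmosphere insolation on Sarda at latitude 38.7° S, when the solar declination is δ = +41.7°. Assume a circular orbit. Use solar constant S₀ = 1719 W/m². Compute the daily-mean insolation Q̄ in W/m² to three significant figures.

cos H₀ = −tan(-38.7°) tan(+41.700°) = 0.7138, H₀ = 0.7759 rad.
Bracket: H₀ sin φ sin δ + cos φ cos δ sin H₀ = 0.7759×-0.62524×0.66523 + 0.78043×0.74664×0.70035 = -0.322719 + 0.408094 = 0.085375.
Q̄ = (S₀/π) × [bracket] = (1719/π) × 0.085375 = 46.72 W/m².

Q̄ ≈ 46.7 W/m²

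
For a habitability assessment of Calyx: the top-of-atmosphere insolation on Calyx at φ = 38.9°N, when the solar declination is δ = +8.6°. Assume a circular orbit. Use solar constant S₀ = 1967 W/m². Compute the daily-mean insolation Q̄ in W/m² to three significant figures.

cos H₀ = −tan(+38.9°) tan(+8.600°) = -0.1220, H₀ = 1.6931 rad.
Bracket: H₀ sin φ sin δ + cos φ cos δ sin H₀ = 1.6931×0.62796×0.14954 + 0.77824×0.98876×0.99253 = 0.158991 + 0.763744 = 0.922735.
Q̄ = (S₀/π) × [bracket] = (1967/π) × 0.922735 = 577.7 W/m².

Q̄ ≈ 578 W/m²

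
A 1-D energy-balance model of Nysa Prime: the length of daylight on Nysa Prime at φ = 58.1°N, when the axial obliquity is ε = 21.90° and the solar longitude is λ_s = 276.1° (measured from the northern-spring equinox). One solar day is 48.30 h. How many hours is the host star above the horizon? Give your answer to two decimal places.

Solar declination: sin δ = sin ε · sin λ_s = sin 21.90° × sin 276.1° = -0.37088, so δ = -21.770°.
cos H₀ = −tan φ · tan δ = −tan(+58.1°) × tan(-21.770°) = 0.6416, so H₀ = 0.8742 rad = 50.09°.
Daylight = 2H₀/(2π) × 48.30 h = (0.8742/π) × 48.30 = 13.44 h.

13.44 h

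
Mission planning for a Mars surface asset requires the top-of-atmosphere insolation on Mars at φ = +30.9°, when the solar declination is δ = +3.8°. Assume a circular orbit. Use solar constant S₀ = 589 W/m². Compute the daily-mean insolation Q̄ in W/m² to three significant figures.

cos H₀ = −tan(+30.9°) tan(+3.800°) = -0.0398, H₀ = 1.6106 rad.
Bracket: H₀ sin φ sin δ + cos φ cos δ sin H₀ = 1.6106×0.51354×0.06627 + 0.85806×0.99780×0.99921 = 0.054812 + 0.855496 = 0.910308.
Q̄ = (S₀/π) × [bracket] = (589/π) × 0.910308 = 170.7 W/m².

Q̄ ≈ 171 W/m²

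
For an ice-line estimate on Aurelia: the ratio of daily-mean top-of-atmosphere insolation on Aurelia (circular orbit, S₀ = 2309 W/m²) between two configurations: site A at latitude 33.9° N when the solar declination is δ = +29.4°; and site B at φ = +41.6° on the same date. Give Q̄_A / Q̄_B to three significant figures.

— Configuration A (φ=+33.9°):
cos H₀ = −tan(+33.9°) tan(+29.400°) = -0.3786, H₀ = 1.9591 rad.
Bracket: H₀ sin φ sin δ + cos φ cos δ sin H₀ = 1.9591×0.55775×0.49090 + 0.83001×0.87121×0.92555 = 0.536401 + 0.669277 = 1.205678.
Q̄ = (S₀/π) × [bracket] = (2309/π) × 1.205678 = 886.15 W/m².
— Configuration B (φ=+41.6°):
cos H₀ = −tan(+41.6°) tan(+29.400°) = -0.5003, H₀ = 2.0947 rad.
Bracket: H₀ sin φ sin δ + cos φ cos δ sin H₀ = 2.0947×0.66393×0.49090 + 0.74780×0.87121×0.86587 = 0.682711 + 0.564106 = 1.246817.
Q̄ = (S₀/π) × [bracket] = (2309/π) × 1.246817 = 916.38 W/m².
Ratio Q̄_A / Q̄_B = 886.15 / 916.38 = 0.9670.

Q̄_A / Q̄_B ≈ 0.967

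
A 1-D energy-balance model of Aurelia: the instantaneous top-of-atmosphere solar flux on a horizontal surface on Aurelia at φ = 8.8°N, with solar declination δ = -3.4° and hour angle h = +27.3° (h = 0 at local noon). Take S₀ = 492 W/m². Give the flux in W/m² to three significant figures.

427 W/m²

cos θ_z = sin φ sin δ + cos φ cos δ cos h = -0.009073 + 0.876611 = 0.867538.
Flux = S₀ · cos θ_z = 492 × 0.867538 = 426.8 W/m².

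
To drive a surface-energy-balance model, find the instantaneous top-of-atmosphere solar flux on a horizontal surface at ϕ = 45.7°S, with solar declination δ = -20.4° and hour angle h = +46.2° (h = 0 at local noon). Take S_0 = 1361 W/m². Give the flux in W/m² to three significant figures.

956 W/m²

cos θ_z = sin ϕ sin δ + cos ϕ cos δ cos h = 0.249470 + 0.453085 = 0.702555.
Flux = S_0 · cos θ_z = 1361 × 0.702555 = 956.2 W/m².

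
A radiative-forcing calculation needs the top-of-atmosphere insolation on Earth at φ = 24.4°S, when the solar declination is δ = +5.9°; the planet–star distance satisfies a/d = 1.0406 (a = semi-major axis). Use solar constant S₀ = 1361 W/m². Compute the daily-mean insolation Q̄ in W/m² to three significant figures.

Q̄ ≈ 394 W/m²

cos H₀ = −tan(-24.4°) tan(+5.900°) = 0.0469, H₀ = 1.5239 rad.
Bracket: H₀ sin φ sin δ + cos φ cos δ sin H₀ = 1.5239×-0.41310×0.10279 + 0.91068×0.99470×0.99890 = -0.064709 + 0.904857 = 0.840148.
Inverse-square distance factor (a/d)² = 1.0406² = 1.082848.
Q̄ = (S₀/π) × 1.082848 × [bracket] = (1361/π) × 1.082848 × 0.840148 = 394.1 W/m².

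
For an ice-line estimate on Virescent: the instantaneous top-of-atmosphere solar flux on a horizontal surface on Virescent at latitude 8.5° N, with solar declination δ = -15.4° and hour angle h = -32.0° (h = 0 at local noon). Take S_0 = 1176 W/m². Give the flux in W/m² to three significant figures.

905 W/m²

cos θ_z = sin ϕ sin δ + cos ϕ cos δ cos h = -0.039252 + 0.808619 = 0.769367.
Flux = S_0 · cos θ_z = 1176 × 0.769367 = 904.8 W/m².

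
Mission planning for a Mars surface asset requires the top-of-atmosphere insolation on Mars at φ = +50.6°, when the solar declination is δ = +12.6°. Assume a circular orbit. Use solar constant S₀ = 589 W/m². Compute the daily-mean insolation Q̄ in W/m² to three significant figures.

cos H₀ = −tan(+50.6°) tan(+12.600°) = -0.2721, H₀ = 1.8464 rad.
Bracket: H₀ sin φ sin δ + cos φ cos δ sin H₀ = 1.8464×0.77273×0.21814 + 0.63473×0.97592×0.96226 = 0.311235 + 0.596068 = 0.907303.
Q̄ = (S₀/π) × [bracket] = (589/π) × 0.907303 = 170.1 W/m².

Q̄ ≈ 170 W/m²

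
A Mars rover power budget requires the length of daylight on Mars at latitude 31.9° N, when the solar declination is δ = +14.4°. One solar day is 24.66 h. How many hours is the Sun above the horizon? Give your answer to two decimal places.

cos H₀ = −tan φ · tan δ = −tan(+31.9°) × tan(+14.400°) = -0.1598, so H₀ = 1.7313 rad = 99.20°.
Daylight = 2H₀/(2π) × 24.66 h = (1.7313/π) × 24.66 = 13.59 h.

13.59 h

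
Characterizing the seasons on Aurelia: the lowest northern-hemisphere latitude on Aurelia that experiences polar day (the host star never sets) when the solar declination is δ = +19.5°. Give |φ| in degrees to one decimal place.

Polar day requires cos H₀ = −tan φ tan δ ≤ −1, i.e. tan φ tan δ ≥ 1.
The boundary is |tan φ| · |tan δ| = 1, so |φ| = 90° − |δ| = 90° − 19.5° = 70.5° in the northern hemisphere.

|φ| = 70.5°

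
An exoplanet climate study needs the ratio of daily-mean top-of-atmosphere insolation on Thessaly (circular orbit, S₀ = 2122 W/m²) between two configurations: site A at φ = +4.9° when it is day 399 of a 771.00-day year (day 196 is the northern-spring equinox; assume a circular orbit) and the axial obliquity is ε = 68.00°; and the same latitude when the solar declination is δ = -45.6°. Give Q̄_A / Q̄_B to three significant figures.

Q̄_A / Q̄_B ≈ 0.850

— Configuration A (φ=+4.9°):
Solar longitude: λ_s = 360° × (399 − 196)/771.00 = 94.786°.
sin δ = sin 68.00° × sin 94.786° = 0.92395, so δ = +67.511°.
cos H₀ = −tan(+4.9°) tan(+67.511°) = -0.2071, H₀ = 1.7794 rad.
Bracket: H₀ sin φ sin δ + cos φ cos δ sin H₀ = 1.7794×0.08542×0.92395 + 0.99635×0.38251×0.97832 = 0.140437 + 0.372851 = 0.513288.
Q̄ = (S₀/π) × [bracket] = (2122/π) × 0.513288 = 346.70 W/m².
— Configuration B (φ=+4.9°):
cos H₀ = −tan(+4.9°) tan(-45.600°) = 0.0875, H₀ = 1.4831 rad.
Bracket: H₀ sin φ sin δ + cos φ cos δ sin H₀ = 1.4831×0.08542×-0.71447 + 0.99635×0.69966×0.99616 = -0.090514 + 0.694429 = 0.603915.
Q̄ = (S₀/π) × [bracket] = (2122/π) × 0.603915 = 407.92 W/m².
Ratio Q̄_A / Q̄_B = 346.70 / 407.92 = 0.8499.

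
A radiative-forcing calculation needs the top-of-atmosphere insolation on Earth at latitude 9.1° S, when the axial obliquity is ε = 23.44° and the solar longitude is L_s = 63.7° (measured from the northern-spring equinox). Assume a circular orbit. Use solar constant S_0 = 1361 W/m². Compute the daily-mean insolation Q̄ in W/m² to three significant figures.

Q̄ ≈ 362 W/m²

Solar declination: sin δ = sin ε · sin L_s = sin 23.44° × sin 63.7° = 0.35661, so δ = +20.892°.
cos h₀ = −tan(-9.1°) tan(+20.892°) = 0.0611, h₀ = 1.5096 rad.
Bracket: h₀ sin ϕ sin δ + cos ϕ cos δ sin h₀ = 1.5096×-0.15816×0.35661 + 0.98741×0.93425×0.99813 = -0.085144 + 0.920763 = 0.835619.
Q̄ = (S_0/π) × [bracket] = (1361/π) × 0.835619 = 362.0 W/m².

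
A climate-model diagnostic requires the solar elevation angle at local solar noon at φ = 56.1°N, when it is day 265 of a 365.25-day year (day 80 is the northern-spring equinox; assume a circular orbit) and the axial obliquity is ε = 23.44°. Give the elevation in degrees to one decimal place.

33.0°

Solar longitude: λ_s = 360° × (265 − 80)/365.25 = 182.341°.
sin δ = sin 23.44° × sin 182.341° = -0.01625, so δ = -0.931°.
At local noon the hour angle is zero, so the zenith angle equals |φ − δ| = |+56.1° − (-0.931°)| = 57.031°.
Elevation = 90° − 57.031° = 33.0°.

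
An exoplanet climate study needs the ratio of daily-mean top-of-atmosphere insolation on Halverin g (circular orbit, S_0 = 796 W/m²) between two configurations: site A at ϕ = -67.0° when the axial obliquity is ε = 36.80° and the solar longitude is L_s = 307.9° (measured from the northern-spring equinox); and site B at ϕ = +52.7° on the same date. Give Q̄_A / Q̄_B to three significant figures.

Q̄_A / Q̄_B ≈ 16.6

— Configuration A (ϕ=-67.0°):
Solar declination: sin δ = sin ε · sin L_s = sin 36.80° × sin 307.9° = -0.47268, so δ = -28.208°.
cos h₀ = −tan(-67.0°) tan(-28.208°) = -1.2636 ≤ −1 ⇒ polar day, h₀ = π.
Bracket: h₀ sin ϕ sin δ + cos ϕ cos δ sin h₀ = 3.1416×-0.92050×-0.47268 + 0.39073×0.88123×0.00000 = 1.366916 + 0.000000 = 1.366916.
Q̄ = (S_0/π) × [bracket] = (796/π) × 1.366916 = 346.34 W/m².
— Configuration B (ϕ=+52.7°):
cos h₀ = −tan(+52.7°) tan(-28.208°) = 0.7041, h₀ = 0.7896 rad.
Bracket: h₀ sin ϕ sin δ + cos ϕ cos δ sin h₀ = 0.7896×0.79547×-0.47268 + 0.60599×0.88123×0.71010 = -0.296892 + 0.379205 = 0.082313.
Q̄ = (S_0/π) × [bracket] = (796/π) × 0.082313 = 20.856 W/m².
Ratio Q̄_A / Q̄_B = 346.34 / 20.856 = 16.61.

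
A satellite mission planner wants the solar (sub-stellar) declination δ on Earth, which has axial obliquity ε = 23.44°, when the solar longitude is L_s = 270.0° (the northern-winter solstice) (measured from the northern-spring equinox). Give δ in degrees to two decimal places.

sin δ = sin ε · sin L_s = sin 23.44° × sin 270.0° = -0.397789.
δ = arcsin(-0.397789) = -23.44°.

δ = -23.44°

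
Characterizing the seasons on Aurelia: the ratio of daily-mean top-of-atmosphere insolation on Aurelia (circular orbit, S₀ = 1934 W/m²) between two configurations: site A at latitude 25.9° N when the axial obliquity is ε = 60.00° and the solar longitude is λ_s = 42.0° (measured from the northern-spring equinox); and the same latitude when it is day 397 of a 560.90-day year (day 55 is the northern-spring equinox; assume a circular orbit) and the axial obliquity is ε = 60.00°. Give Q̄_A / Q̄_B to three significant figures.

— Configuration A (φ=+25.9°):
Solar declination: sin δ = sin ε · sin λ_s = sin 60.00° × sin 42.0° = 0.57948, so δ = +35.414°.
cos H₀ = −tan(+25.9°) tan(+35.414°) = -0.3453, H₀ = 1.9233 rad.
Bracket: H₀ sin φ sin δ + cos φ cos δ sin H₀ = 1.9233×0.43680×0.57948 + 0.89956×0.81498×0.93851 = 0.486820 + 0.688044 = 1.174864.
Q̄ = (S₀/π) × [bracket] = (1934/π) × 1.174864 = 723.26 W/m².
— Configuration B (φ=+25.9°):
Solar longitude: λ_s = 360° × (397 − 55)/560.90 = 219.504°.
sin δ = sin 60.00° × sin 219.504° = -0.55091, so δ = -33.430°.
cos H₀ = −tan(+25.9°) tan(-33.430°) = 0.3205, H₀ = 1.2445 rad.
Bracket: H₀ sin φ sin δ + cos φ cos δ sin H₀ = 1.2445×0.43680×-0.55091 + 0.89956×0.83456×0.94724 = -0.299473 + 0.711128 = 0.411655.
Q̄ = (S₀/π) × [bracket] = (1934/π) × 0.411655 = 253.42 W/m².
Ratio Q̄_A / Q̄_B = 723.26 / 253.42 = 2.854.

Q̄_A / Q̄_B ≈ 2.85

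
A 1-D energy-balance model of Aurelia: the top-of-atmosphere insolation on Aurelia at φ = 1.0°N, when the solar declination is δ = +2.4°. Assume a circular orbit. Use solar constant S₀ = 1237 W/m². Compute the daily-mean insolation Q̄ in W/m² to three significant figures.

Q̄ ≈ 394 W/m²

cos H₀ = −tan(+1.0°) tan(+2.400°) = -0.0007, H₀ = 1.5715 rad.
Bracket: H₀ sin φ sin δ + cos φ cos δ sin H₀ = 1.5715×0.01745×0.04188 + 0.99985×0.99912×1.00000 = 0.001148 + 0.998970 = 1.000118.
Q̄ = (S₀/π) × [bracket] = (1237/π) × 1.000118 = 393.8 W/m².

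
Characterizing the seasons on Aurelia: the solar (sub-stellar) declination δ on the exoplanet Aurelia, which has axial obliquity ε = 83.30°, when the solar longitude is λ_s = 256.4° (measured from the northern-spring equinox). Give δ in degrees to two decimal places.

δ = -74.87°

sin δ = sin ε · sin λ_s = sin 83.30° × sin 256.4° = -0.965323.
δ = arcsin(-0.965323) = -74.87°.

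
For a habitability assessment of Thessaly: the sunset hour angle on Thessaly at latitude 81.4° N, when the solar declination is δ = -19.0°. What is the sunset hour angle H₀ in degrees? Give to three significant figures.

H₀ = 0.00°

cos H₀ = −tan φ · tan δ = 2.2768 ≥ 1, so the host star never rises (polar night) and H₀ = 0.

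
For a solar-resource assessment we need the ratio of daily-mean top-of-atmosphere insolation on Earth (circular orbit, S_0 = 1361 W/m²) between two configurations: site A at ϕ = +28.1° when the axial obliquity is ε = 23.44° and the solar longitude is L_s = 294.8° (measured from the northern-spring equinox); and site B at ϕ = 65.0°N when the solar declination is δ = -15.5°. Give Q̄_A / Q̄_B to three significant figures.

Q̄_A / Q̄_B ≈ 5.66

— Configuration A (ϕ=+28.1°):
Solar declination: sin δ = sin ε · sin L_s = sin 23.44° × sin 294.8° = -0.36110, so δ = -21.168°.
cos h₀ = −tan(+28.1°) tan(-21.168°) = 0.2068, h₀ = 1.3625 rad.
Bracket: h₀ sin ϕ sin δ + cos ϕ cos δ sin h₀ = 1.3625×0.47101×-0.36110 + 0.88213×0.93253×0.97839 = -0.231736 + 0.804836 = 0.573100.
Q̄ = (S_0/π) × [bracket] = (1361/π) × 0.573100 = 248.28 W/m².
— Configuration B (ϕ=+65.0°):
cos h₀ = −tan(+65.0°) tan(-15.500°) = 0.5947, h₀ = 0.9339 rad.
Bracket: h₀ sin ϕ sin δ + cos ϕ cos δ sin h₀ = 0.9339×0.90631×-0.26724 + 0.42262×0.96363×0.80393 = -0.226193 + 0.327400 = 0.101207.
Q̄ = (S_0/π) × [bracket] = (1361/π) × 0.101207 = 43.845 W/m².
Ratio Q̄_A / Q̄_B = 248.28 / 43.845 = 5.663.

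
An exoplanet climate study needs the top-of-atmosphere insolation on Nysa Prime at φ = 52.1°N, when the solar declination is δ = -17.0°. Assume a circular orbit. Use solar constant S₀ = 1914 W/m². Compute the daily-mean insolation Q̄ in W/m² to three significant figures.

cos H₀ = −tan(+52.1°) tan(-17.000°) = 0.3927, H₀ = 1.1672 rad.
Bracket: H₀ sin φ sin δ + cos φ cos δ sin H₀ = 1.1672×0.78908×-0.29237 + 0.61429×0.95630×0.91965 = -0.269277 + 0.540244 = 0.270967.
Q̄ = (S₀/π) × [bracket] = (1914/π) × 0.270967 = 165.1 W/m².

Q̄ ≈ 165 W/m²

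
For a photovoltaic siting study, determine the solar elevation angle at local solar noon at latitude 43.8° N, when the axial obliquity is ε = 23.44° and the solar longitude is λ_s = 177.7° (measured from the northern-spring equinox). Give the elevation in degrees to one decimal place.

Solar declination: sin δ = sin ε · sin λ_s = sin 23.44° × sin 177.7° = 0.01596, so δ = +0.915°.
At local noon the hour angle is zero, so the zenith angle equals |φ − δ| = |+43.8° − (+0.915°)| = 42.885°.
Elevation = 90° − 42.885° = 47.1°.

47.1°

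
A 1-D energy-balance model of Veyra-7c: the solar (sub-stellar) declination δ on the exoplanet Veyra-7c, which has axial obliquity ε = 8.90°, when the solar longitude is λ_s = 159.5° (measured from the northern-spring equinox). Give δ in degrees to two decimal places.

δ = +3.11°

sin δ = sin ε · sin λ_s = sin 8.90° × sin 159.5° = 0.054181.
δ = arcsin(0.054181) = +3.11°.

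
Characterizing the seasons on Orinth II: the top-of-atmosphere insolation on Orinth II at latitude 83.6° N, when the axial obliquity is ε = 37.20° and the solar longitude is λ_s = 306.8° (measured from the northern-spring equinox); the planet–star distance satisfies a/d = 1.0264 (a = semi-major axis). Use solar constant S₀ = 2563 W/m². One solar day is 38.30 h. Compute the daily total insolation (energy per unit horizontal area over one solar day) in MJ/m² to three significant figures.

Solar declination: sin δ = sin ε · sin λ_s = sin 37.20° × sin 306.8° = -0.48412, so δ = -28.955°.
cos H₀ = −tan(+83.6°) tan(-28.955°) = 4.9326 ≥ 1 ⇒ polar night, H₀ = 0 and Q̄ = 0.
Inverse-square distance factor (a/d)² = 1.0264² = 1.053497.
Daily total = Q̄ × 38.30 h × 3600 s/h = 0.00 MJ/m².

0.00 MJ/m²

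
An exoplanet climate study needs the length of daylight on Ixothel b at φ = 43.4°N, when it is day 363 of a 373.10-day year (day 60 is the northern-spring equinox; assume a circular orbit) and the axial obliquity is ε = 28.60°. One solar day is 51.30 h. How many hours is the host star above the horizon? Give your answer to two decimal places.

Solar longitude: λ_s = 360° × (363 − 60)/373.10 = 292.361°.
sin δ = sin 28.60° × sin 292.361° = -0.44270, so δ = -26.276°.
cos H₀ = −tan φ · tan δ = −tan(+43.4°) × tan(-26.276°) = 0.4669, so H₀ = 1.0850 rad = 62.17°.
Daylight = 2H₀/(2π) × 51.30 h = (1.0850/π) × 51.30 = 17.72 h.

17.72 h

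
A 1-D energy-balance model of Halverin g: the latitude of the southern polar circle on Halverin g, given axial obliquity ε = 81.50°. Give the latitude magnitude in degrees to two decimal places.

8.50°

The polar circle is the lowest latitude that experiences at least one full rotation of continuous darkness at the northern-summer solstice; it lies at |φ| = 90° − ε = 90° − 81.50° = 8.50°.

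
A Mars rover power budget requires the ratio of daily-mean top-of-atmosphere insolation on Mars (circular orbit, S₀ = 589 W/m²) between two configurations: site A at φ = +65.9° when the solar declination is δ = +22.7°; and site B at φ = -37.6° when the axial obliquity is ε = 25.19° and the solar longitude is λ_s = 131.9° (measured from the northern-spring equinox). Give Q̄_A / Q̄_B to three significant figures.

— Configuration A (φ=+65.9°):
cos H₀ = −tan(+65.9°) tan(+22.700°) = -0.9351, H₀ = 2.7795 rad.
Bracket: H₀ sin φ sin δ + cos φ cos δ sin H₀ = 2.7795×0.91283×0.38591 + 0.40833×0.92254×0.35427 = 0.979135 + 0.133454 = 1.112589.
Q̄ = (S₀/π) × [bracket] = (589/π) × 1.112589 = 208.59 W/m².
— Configuration B (φ=-37.6°):
Solar declination: sin δ = sin ε · sin λ_s = sin 25.19° × sin 131.9° = 0.31679, so δ = +18.469°.
cos H₀ = −tan(-37.6°) tan(+18.469°) = 0.2572, H₀ = 1.3107 rad.
Bracket: H₀ sin φ sin δ + cos φ cos δ sin H₀ = 1.3107×-0.61015×0.31679 + 0.79229×0.94849×0.96635 = -0.253344 + 0.726192 = 0.472848.
Q̄ = (S₀/π) × [bracket] = (589/π) × 0.472848 = 88.652 W/m².
Ratio Q̄_A / Q̄_B = 208.59 / 88.652 = 2.353.

Q̄_A / Q̄_B ≈ 2.35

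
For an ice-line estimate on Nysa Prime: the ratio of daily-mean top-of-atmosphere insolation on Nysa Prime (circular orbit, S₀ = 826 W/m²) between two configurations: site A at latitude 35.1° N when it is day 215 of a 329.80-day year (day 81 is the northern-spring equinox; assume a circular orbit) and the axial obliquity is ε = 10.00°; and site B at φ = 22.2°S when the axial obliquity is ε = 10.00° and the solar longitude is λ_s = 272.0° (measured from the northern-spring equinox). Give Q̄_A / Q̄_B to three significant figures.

— Configuration A (φ=+35.1°):
Solar longitude: λ_s = 360° × (215 − 81)/329.80 = 146.270°.
sin δ = sin 10.00° × sin 146.270° = 0.09642, so δ = +5.533°.
cos H₀ = −tan(+35.1°) tan(+5.533°) = -0.0681, H₀ = 1.6389 rad.
Bracket: H₀ sin φ sin δ + cos φ cos δ sin H₀ = 1.6389×0.57501×0.09642 + 0.81815×0.99534×0.99768 = 0.090865 + 0.812448 = 0.903313.
Q̄ = (S₀/π) × [bracket] = (826/π) × 0.903313 = 237.50 W/m².
— Configuration B (φ=-22.2°):
Solar declination: sin δ = sin ε · sin λ_s = sin 10.00° × sin 272.0° = -0.17354, so δ = -9.994°.
cos H₀ = −tan(-22.2°) tan(-9.994°) = -0.0719, H₀ = 1.6428 rad.
Bracket: H₀ sin φ sin δ + cos φ cos δ sin H₀ = 1.6428×-0.37784×-0.17354 + 0.92587×0.98483×0.99741 = 0.107719 + 0.909463 = 1.017182.
Q̄ = (S₀/π) × [bracket] = (826/π) × 1.017182 = 267.44 W/m².
Ratio Q̄_A / Q̄_B = 237.50 / 267.44 = 0.8880.

Q̄_A / Q̄_B ≈ 0.888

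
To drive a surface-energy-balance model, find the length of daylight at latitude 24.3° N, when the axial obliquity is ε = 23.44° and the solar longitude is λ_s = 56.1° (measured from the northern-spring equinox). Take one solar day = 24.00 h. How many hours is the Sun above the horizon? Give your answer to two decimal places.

13.21 h

Solar declination: sin δ = sin ε · sin λ_s = sin 23.44° × sin 56.1° = 0.33017, so δ = +19.279°.
cos H₀ = −tan φ · tan δ = −tan(+24.3°) × tan(+19.279°) = -0.1579, so H₀ = 1.7294 rad = 99.09°.
Daylight = 2H₀/(2π) × 24.00 h = (1.7294/π) × 24.00 = 13.21 h.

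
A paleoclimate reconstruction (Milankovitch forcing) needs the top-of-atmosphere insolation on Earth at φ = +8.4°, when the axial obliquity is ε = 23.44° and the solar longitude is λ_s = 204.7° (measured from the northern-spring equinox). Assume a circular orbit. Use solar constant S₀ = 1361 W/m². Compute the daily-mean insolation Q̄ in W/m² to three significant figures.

Q̄ ≈ 406 W/m²

Solar declination: sin δ = sin ε · sin λ_s = sin 23.44° × sin 204.7° = -0.16622, so δ = -9.568°.
cos H₀ = −tan(+8.4°) tan(-9.568°) = 0.0249, H₀ = 1.5459 rad.
Bracket: H₀ sin φ sin δ + cos φ cos δ sin H₀ = 1.5459×0.14608×-0.16622 + 0.98927×0.98609×0.99969 = -0.037537 + 0.975207 = 0.937670.
Q̄ = (S₀/π) × [bracket] = (1361/π) × 0.937670 = 406.2 W/m².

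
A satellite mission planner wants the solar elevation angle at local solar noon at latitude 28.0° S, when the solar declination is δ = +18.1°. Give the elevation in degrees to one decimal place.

43.9°

At local noon the hour angle is zero, so the zenith angle equals |φ − δ| = |-28.0° − (+18.100°)| = 46.100°.
Elevation = 90° − 46.100° = 43.9°.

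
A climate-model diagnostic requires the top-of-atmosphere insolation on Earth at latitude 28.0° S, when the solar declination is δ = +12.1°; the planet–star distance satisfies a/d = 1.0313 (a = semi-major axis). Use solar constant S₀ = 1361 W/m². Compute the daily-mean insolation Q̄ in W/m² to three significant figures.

Q̄ ≈ 329 W/m²

cos H₀ = −tan(-28.0°) tan(+12.100°) = 0.1140, H₀ = 1.4566 rad.
Bracket: H₀ sin φ sin δ + cos φ cos δ sin H₀ = 1.4566×-0.46947×0.20962 + 0.88295×0.97778×0.99348 = -0.143344 + 0.857702 = 0.714358.
Inverse-square distance factor (a/d)² = 1.0313² = 1.063580.
Q̄ = (S₀/π) × 1.063580 × [bracket] = (1361/π) × 1.063580 × 0.714358 = 329.2 W/m².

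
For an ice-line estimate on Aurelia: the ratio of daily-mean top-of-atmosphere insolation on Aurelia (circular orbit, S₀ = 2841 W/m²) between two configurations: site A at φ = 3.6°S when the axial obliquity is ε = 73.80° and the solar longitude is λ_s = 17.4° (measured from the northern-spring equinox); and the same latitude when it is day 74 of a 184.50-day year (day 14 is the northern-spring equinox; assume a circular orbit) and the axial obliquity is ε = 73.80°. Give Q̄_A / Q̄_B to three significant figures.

Q̄_A / Q̄_B ≈ 2.13

— Configuration A (φ=-3.6°):
Solar declination: sin δ = sin ε · sin λ_s = sin 73.80° × sin 17.4° = 0.28717, so δ = +16.688°.
cos H₀ = −tan(-3.6°) tan(+16.688°) = 0.0189, H₀ = 1.5519 rad.
Bracket: H₀ sin φ sin δ + cos φ cos δ sin H₀ = 1.5519×-0.06279×0.28717 + 0.99803×0.95788×0.99982 = -0.027983 + 0.955821 = 0.927838.
Q̄ = (S₀/π) × [bracket] = (2841/π) × 0.927838 = 839.06 W/m².
— Configuration B (φ=-3.6°):
Solar longitude: λ_s = 360° × (74 − 14)/184.50 = 117.073°.
sin δ = sin 73.80° × sin 117.073° = 0.85507, so δ = +58.768°.
cos H₀ = −tan(-3.6°) tan(+58.768°) = 0.1038, H₀ = 1.4669 rad.
Bracket: H₀ sin φ sin δ + cos φ cos δ sin H₀ = 1.4669×-0.06279×0.85507 + 0.99803×0.51851×0.99460 = -0.078758 + 0.514694 = 0.435936.
Q̄ = (S₀/π) × [bracket] = (2841/π) × 0.435936 = 394.22 W/m².
Ratio Q̄_A / Q̄_B = 839.06 / 394.22 = 2.128.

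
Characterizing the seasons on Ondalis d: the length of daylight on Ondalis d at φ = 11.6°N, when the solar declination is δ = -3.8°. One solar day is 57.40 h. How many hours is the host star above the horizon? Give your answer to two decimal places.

cos H₀ = −tan φ · tan δ = −tan(+11.6°) × tan(-3.800°) = 0.0136, so H₀ = 1.5572 rad = 89.22°.
Daylight = 2H₀/(2π) × 57.40 h = (1.5572/π) × 57.40 = 28.45 h.

28.45 h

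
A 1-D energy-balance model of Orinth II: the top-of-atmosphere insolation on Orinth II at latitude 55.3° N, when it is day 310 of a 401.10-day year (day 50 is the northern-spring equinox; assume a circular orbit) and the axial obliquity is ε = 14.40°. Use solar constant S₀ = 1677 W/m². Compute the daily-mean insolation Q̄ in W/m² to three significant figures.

Q̄ ≈ 173 W/m²

Solar longitude: λ_s = 360° × (310 − 50)/401.10 = 233.358°.
sin δ = sin 14.40° × sin 233.358° = -0.19954, so δ = -11.510°.
cos H₀ = −tan(+55.3°) tan(-11.510°) = 0.2941, H₀ = 1.2723 rad.
Bracket: H₀ sin φ sin δ + cos φ cos δ sin H₀ = 1.2723×0.82214×-0.19954 + 0.56928×0.97989×0.95578 = -0.208721 + 0.533164 = 0.324443.
Q̄ = (S₀/π) × [bracket] = (1677/π) × 0.324443 = 173.2 W/m².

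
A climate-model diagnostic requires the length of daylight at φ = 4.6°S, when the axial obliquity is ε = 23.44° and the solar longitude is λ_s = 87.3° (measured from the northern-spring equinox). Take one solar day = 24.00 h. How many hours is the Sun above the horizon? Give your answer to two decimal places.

Solar declination: sin δ = sin ε · sin λ_s = sin 23.44° × sin 87.3° = 0.39735, so δ = +23.412°.
cos H₀ = −tan φ · tan δ = −tan(-4.6°) × tan(+23.412°) = 0.0348, so H₀ = 1.5360 rad = 88.00°.
Daylight = 2H₀/(2π) × 24.00 h = (1.5360/π) × 24.00 = 11.73 h.

11.73 h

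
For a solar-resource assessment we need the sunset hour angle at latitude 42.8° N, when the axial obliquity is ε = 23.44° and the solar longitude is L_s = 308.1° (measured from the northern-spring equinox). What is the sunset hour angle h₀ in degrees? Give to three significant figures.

h₀ = 72.2°

Solar declination: sin δ = sin ε · sin L_s = sin 23.44° × sin 308.1° = -0.31303, so δ = -18.242°.
cos h₀ = −tan ϕ · tan δ = −tan(+42.8°) × tan(-18.242°) = 0.3052, so h₀ = 1.2606 rad = 72.23°.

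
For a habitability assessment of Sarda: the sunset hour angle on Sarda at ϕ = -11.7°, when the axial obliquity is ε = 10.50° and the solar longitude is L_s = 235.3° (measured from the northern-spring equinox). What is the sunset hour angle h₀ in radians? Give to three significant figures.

Solar declination: sin δ = sin ε · sin L_s = sin 10.50° × sin 235.3° = -0.14982, so δ = -8.617°.
cos h₀ = −tan ϕ · tan δ = −tan(-11.7°) × tan(-8.617°) = -0.0314, so h₀ = 1.6022 rad = 91.80°.

h₀ = 1.60 rad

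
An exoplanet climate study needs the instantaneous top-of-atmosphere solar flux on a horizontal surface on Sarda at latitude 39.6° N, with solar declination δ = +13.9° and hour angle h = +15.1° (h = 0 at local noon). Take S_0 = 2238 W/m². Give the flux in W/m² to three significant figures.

1.96e+03 W/m²

cos θ_z = sin ϕ sin δ + cos ϕ cos δ cos h = 0.153127 + 0.722125 = 0.875252.
Flux = S_0 · cos θ_z = 2238 × 0.875252 = 1959 W/m².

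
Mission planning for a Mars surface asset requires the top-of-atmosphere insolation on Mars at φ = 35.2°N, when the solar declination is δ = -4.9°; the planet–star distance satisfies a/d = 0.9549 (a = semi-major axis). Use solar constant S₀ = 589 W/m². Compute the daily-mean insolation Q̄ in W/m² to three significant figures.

Q̄ ≈ 126 W/m²

cos H₀ = −tan(+35.2°) tan(-4.900°) = 0.0605, H₀ = 1.5103 rad.
Bracket: H₀ sin φ sin δ + cos φ cos δ sin H₀ = 1.5103×0.57643×-0.08542 + 0.81714×0.99635×0.99817 = -0.074365 + 0.812668 = 0.738303.
Inverse-square distance factor (a/d)² = 0.9549² = 0.911834.
Q̄ = (S₀/π) × 0.911834 × [bracket] = (589/π) × 0.911834 × 0.738303 = 126.2 W/m².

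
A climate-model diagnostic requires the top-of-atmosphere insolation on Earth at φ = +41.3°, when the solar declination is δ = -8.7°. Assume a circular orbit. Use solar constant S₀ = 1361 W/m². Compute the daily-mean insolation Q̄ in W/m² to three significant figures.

Q̄ ≈ 257 W/m²

cos H₀ = −tan(+41.3°) tan(-8.700°) = 0.1344, H₀ = 1.4360 rad.
Bracket: H₀ sin φ sin δ + cos φ cos δ sin H₀ = 1.4360×0.66000×-0.15126 + 0.75126×0.98849×0.99092 = -0.143358 + 0.735870 = 0.592512.
Q̄ = (S₀/π) × [bracket] = (1361/π) × 0.592512 = 256.7 W/m².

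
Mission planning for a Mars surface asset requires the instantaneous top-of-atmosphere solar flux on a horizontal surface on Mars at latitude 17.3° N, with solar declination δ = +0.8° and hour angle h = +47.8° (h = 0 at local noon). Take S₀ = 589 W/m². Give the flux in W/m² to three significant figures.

cos θ_z = sin φ sin δ + cos φ cos δ cos h = 0.004152 + 0.641270 = 0.645422.
Flux = S₀ · cos θ_z = 589 × 0.645422 = 380.2 W/m².

380 W/m²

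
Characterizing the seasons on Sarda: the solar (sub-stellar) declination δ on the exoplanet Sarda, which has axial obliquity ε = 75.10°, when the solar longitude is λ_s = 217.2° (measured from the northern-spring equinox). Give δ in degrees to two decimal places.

δ = -35.75°

sin δ = sin ε · sin λ_s = sin 75.10° × sin 217.2° = -0.584270.
δ = arcsin(-0.584270) = -35.75°.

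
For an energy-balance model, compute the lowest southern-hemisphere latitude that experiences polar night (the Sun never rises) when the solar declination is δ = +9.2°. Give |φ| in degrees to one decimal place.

|φ| = 80.8°

Polar night requires cos H₀ = −tan φ tan δ ≥ 1, i.e. tan φ tan δ ≤ −1.
The boundary is |tan φ| · |tan δ| = 1, so |φ| = 90° − |δ| = 90° − 9.2° = 80.8° in the southern hemisphere.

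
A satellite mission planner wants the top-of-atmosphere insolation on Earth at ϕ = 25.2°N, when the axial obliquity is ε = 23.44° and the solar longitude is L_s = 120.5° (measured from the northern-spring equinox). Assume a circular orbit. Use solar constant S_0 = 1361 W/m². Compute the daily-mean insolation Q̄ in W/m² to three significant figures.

Q̄ ≈ 473 W/m²

Solar declination: sin δ = sin ε · sin L_s = sin 23.44° × sin 120.5° = 0.34275, so δ = +20.044°.
cos h₀ = −tan(+25.2°) tan(+20.044°) = -0.1717, h₀ = 1.7433 rad.
Bracket: h₀ sin ϕ sin δ + cos ϕ cos δ sin h₀ = 1.7433×0.42578×0.34275 + 0.90483×0.93943×0.98515 = 0.254410 + 0.837402 = 1.091812.
Q̄ = (S_0/π) × [bracket] = (1361/π) × 1.091812 = 473.0 W/m².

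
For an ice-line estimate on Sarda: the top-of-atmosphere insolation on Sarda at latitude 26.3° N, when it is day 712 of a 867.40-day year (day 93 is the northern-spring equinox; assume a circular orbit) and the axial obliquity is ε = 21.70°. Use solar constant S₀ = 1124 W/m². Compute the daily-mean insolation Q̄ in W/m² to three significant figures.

Q̄ ≈ 215 W/m²

Solar longitude: λ_s = 360° × (712 − 93)/867.40 = 256.906°.
sin δ = sin 21.70° × sin 256.906° = -0.36013, so δ = -21.108°.
cos H₀ = −tan(+26.3°) tan(-21.108°) = 0.1908, H₀ = 1.3788 rad.
Bracket: H₀ sin φ sin δ + cos φ cos δ sin H₀ = 1.3788×0.44307×-0.36013 + 0.89649×0.93290×0.98163 = -0.220005 + 0.820972 = 0.600967.
Q̄ = (S₀/π) × [bracket] = (1124/π) × 0.600967 = 215.0 W/m².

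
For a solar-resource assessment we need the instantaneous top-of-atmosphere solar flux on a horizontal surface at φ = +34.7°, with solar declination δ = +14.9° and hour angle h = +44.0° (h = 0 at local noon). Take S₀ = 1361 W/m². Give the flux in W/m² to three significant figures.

977 W/m²

cos θ_z = sin φ sin δ + cos φ cos δ cos h = 0.146380 + 0.571516 = 0.717896.
Flux = S₀ · cos θ_z = 1361 × 0.717896 = 977.1 W/m².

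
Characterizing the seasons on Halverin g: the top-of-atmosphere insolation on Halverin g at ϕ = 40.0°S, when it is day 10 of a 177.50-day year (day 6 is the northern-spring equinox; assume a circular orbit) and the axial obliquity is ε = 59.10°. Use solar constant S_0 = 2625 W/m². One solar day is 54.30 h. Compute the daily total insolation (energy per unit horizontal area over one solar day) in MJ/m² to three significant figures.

Solar longitude: L_s = 360° × (10 − 6)/177.50 = 8.113°.
sin δ = sin 59.10° × sin 8.113° = 0.12109, so δ = +6.955°.
cos h₀ = −tan(-40.0°) tan(+6.955°) = 0.1024, h₀ = 1.4683 rad.
Bracket: h₀ sin ϕ sin δ + cos ϕ cos δ sin h₀ = 1.4683×-0.64279×0.12109 + 0.76604×0.99264×0.99475 = -0.114286 + 0.756410 = 0.642124.
Q̄ = (S_0/π) × [bracket] = (2625/π) × 0.642124 = 536.54 W/m².
Daily total = Q̄ × 54.30 h × 3600 s/h = 536.54 × 54.30 × 3600 / 10⁶ = 104.9 MJ/m².

105 MJ/m²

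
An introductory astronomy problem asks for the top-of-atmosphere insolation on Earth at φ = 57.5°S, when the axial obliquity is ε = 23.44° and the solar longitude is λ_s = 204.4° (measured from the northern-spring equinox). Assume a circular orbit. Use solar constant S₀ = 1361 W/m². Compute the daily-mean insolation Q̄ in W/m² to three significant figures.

Q̄ ≈ 332 W/m²

Solar declination: sin δ = sin ε · sin λ_s = sin 23.44° × sin 204.4° = -0.16433, so δ = -9.458°.
cos H₀ = −tan(-57.5°) tan(-9.458°) = -0.2615, H₀ = 1.8354 rad.
Bracket: H₀ sin φ sin δ + cos φ cos δ sin H₀ = 1.8354×-0.84339×-0.16433 + 0.53730×0.98641×0.96520 = 0.254376 + 0.511554 = 0.765930.
Q̄ = (S₀/π) × [bracket] = (1361/π) × 0.765930 = 331.8 W/m².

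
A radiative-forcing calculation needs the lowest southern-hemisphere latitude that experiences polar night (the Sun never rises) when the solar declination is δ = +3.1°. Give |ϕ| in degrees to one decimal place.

Polar night requires cos h₀ = −tan ϕ tan δ ≥ 1, i.e. tan ϕ tan δ ≤ −1.
The boundary is |tan ϕ| · |tan δ| = 1, so |ϕ| = 90° − |δ| = 90° − 3.1° = 86.9° in the southern hemisphere.

|ϕ| = 86.9°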